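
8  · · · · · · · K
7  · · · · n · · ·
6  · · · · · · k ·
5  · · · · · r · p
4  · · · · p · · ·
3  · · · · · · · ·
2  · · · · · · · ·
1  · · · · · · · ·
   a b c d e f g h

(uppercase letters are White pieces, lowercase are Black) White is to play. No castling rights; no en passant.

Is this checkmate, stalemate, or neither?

stalemate

White to move; white king on h8.
In check: no.
King squares — g7: attacked by Kg6; h7: attacked by Kg6; g8: attacked by Ne7.
Legal moves for White: none.
Not in check and no legal moves → stalemate.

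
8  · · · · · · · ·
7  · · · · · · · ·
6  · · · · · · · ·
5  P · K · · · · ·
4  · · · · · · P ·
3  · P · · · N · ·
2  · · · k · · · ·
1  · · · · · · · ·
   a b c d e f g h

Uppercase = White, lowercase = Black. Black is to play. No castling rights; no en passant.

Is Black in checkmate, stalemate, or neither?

neither

Black to move; black king on d2.
In check: yes, from the white knight on f3.
King squares — c1: available; d1: available; e1: attacked by Nf3; c2: available; e2: available; c3: available; d3: available; e3: available.
Legal moves for Black: Ke3, Kd3, Kc3, Ke2, Kc2, Kd1, Kc1.
Black is in check but has 7 legal moves → neither.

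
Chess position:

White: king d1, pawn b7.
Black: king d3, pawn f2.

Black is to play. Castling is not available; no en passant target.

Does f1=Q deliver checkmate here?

After f1=Q: white king on d1; in check: yes, from the black queen on f1.
King squares — c1: attacked by Qf1; e1: attacked by Qf1; c2: attacked by Kd3; d2: attacked by Kd3; e2: attacked by Qf1.
White has no legal moves → checkmate.

yes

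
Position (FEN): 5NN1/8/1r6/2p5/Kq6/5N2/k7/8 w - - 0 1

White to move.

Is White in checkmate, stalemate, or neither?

checkmate

White to move; white king on a4.
In check: yes, from the black queen on b4.
King squares — a3: attacked by Ka2; b3: attacked by Ka2; b4: attacked by Pc5; a5: attacked by Qb4; b5: attacked by Qb4.
Legal moves for White: none.
In check with no legal moves → checkmate.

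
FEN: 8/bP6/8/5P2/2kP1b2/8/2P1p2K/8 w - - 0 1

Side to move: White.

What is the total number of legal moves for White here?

White to move; king on h2.
In check: yes, from the black bishop on f4.
Legal moves: Kh3, Kg2, Kh1, Kg1.
Count: 4.

4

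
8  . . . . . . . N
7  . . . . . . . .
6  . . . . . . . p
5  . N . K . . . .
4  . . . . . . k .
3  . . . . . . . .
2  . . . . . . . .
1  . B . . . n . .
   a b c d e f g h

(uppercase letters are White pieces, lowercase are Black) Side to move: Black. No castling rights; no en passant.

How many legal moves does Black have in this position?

12

Black to move; king on g4.
In check: no.
Legal moves: Kh5, Kg5, Kh4, Kf4, Kh3, Kg3, Kf3, Ng3, Ne3+, Nh2, Nd2, h5.
Count: 12.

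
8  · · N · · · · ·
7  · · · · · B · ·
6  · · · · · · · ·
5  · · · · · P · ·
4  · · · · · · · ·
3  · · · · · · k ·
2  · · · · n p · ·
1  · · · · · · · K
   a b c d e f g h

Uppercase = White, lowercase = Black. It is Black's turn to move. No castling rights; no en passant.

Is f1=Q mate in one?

After f1=Q: white king on h1; in check: yes, from the black queen on f1.
King squares — g1: attacked by Qf1; g2: attacked by Qf1; h2: attacked by Kg3.
White has no legal moves → checkmate.

yes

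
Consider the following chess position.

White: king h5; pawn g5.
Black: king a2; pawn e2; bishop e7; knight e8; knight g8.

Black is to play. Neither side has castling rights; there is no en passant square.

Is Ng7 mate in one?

After Ng7: white king on h5; in check: yes, from the black knight on g7.
White has 3 legal replies: Kg6, Kh4, Kg4.
In check but a legal move exists → not checkmate.

no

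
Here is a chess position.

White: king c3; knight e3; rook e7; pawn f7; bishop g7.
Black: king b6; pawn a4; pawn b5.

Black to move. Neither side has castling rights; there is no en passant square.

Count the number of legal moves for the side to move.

Black to move; king on b6.
In check: no.
Legal moves: Kc6, Ka6, Kc5, Ka5, b4+, a3.
Count: 6.

6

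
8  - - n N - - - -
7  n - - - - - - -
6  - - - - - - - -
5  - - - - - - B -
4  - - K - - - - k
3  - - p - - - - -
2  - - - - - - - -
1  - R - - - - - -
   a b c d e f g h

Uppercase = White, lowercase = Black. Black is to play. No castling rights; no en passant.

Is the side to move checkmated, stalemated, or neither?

neither

Black to move; black king on h4.
In check: yes, from the white bishop on g5.
King squares — g3: available; h3: available; g4: available; g5: available; h5: available.
Legal moves for Black: Kh5, Kxg5, Kg4, Kh3, Kg3.
Black is in check but has 5 legal moves → neither.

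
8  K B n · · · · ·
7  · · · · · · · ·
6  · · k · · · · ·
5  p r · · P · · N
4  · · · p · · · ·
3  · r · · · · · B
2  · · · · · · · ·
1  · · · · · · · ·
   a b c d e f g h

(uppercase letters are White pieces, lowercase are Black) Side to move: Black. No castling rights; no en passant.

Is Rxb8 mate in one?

After Rxb8: white king on a8; in check: yes, from the black rook on b8.
King squares — a7: attacked by Nc8; b7: attacked by Rb3; b8: attacked by Rb3.
White has no legal moves → checkmate.

yes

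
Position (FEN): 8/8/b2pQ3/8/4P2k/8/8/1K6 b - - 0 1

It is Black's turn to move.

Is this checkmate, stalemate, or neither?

neither

Black to move; black king on h4.
In check: no.
Legal moves for Black: Bc8, Bb7, Bb5, Bc4, Bd3+, Be2, Bf1, Kh5, Kg5, Kg3, d5.
Black has 11 legal moves and is not in check → neither.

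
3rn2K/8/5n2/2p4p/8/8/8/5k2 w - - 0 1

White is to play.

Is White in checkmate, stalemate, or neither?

White to move; white king on h8.
In check: no.
King squares — g7: attacked by Ne8; h7: attacked by Nf6; g8: attacked by Nf6.
Legal moves for White: none.
Not in check and no legal moves → stalemate.

stalemate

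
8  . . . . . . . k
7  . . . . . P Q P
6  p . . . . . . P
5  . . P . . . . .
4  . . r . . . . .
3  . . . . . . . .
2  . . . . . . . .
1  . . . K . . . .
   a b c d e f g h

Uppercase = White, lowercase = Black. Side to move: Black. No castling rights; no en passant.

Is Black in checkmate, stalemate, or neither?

Black to move; black king on h8.
In check: yes, from the white queen on g7.
King squares — g7: attacked by Ph6; h7: attacked by Qg7; g8: attacked by Pf7.
Legal moves for Black: none.
In check with no legal moves → checkmate.

checkmate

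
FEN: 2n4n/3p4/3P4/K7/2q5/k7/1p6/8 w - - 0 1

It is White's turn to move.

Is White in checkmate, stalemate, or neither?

stalemate

White to move; white king on a5.
In check: no.
King squares — a4: attacked by Ka3; b4: attacked by Ka3; b5: attacked by Qc4; a6: attacked by Qc4; b6: attacked by Nc8.
Legal moves for White: none.
Not in check and no legal moves → stalemate.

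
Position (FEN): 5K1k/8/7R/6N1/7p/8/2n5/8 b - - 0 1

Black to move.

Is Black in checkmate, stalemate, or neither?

Black to move; black king on h8.
In check: yes, from the white rook on h6.
King squares — g7: attacked by Kf8; h7: attacked by Ng5; g8: attacked by Kf8.
Legal moves for Black: none.
In check with no legal moves → checkmate.

checkmate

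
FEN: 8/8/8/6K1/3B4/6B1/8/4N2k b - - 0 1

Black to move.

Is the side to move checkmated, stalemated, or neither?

Black to move; black king on h1.
In check: no.
King squares — g1: attacked by Bd4; g2: attacked by Ne1; h2: attacked by Bg3.
Legal moves for Black: none.
Not in check and no legal moves → stalemate.

stalemate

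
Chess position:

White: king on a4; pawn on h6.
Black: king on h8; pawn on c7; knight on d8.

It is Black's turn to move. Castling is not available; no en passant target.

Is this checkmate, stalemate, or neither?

neither

Black to move; black king on h8.
In check: no.
Legal moves for Black: Kg8, Kh7, Nf7, Nb7, Ne6, Nc6, c6, c5.
Black has 8 legal moves and is not in check → neither.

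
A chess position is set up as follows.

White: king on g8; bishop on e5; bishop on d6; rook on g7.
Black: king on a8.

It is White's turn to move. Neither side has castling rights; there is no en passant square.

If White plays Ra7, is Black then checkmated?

After Ra7: black king on a8; in check: yes, from the white rook on a7.
Black has 1 legal reply: Kxa7.
In check but a legal move exists → not checkmate.

no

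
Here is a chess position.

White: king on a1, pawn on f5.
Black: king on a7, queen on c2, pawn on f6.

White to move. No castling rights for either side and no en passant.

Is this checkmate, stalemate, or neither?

White to move; white king on a1.
In check: no.
King squares — b1: attacked by Qc2; a2: attacked by Qc2; b2: attacked by Qc2.
Legal moves for White: none.
Not in check and no legal moves → stalemate.

stalemate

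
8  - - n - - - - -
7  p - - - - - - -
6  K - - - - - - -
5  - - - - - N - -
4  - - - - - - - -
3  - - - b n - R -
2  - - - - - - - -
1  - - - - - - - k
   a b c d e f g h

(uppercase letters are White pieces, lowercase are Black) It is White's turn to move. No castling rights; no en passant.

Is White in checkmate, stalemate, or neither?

White to move; white king on a6.
In check: yes, from the black bishop on d3.
King squares — a5: available; b5: attacked by Bd3; b6: attacked by Pa7; a7: attacked by Nc8; b7: available.
Legal moves for White: Kb7, Ka5.
White is in check but has 2 legal moves → neither.

neither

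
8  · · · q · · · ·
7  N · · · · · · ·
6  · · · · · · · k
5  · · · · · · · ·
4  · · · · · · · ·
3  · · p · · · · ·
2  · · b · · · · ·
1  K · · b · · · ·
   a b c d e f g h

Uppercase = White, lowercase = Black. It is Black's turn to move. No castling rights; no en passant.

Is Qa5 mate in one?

After Qa5: white king on a1; in check: yes, from the black queen on a5.
King squares — b1: attacked by Bc2; a2: attacked by Qa5; b2: attacked by Pc3.
White has no legal moves → checkmate.

yes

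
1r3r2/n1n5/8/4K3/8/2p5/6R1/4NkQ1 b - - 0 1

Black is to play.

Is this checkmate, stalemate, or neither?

Black to move; black king on f1.
In check: yes, from the white queen on g1.
King squares — e1: attacked by Qg1; g1: attacked by Rg2; e2: attacked by Rg2; f2: attacked by Qg1; g2: attacked by Ne1.
Legal moves for Black: none.
In check with no legal moves → checkmate.

checkmate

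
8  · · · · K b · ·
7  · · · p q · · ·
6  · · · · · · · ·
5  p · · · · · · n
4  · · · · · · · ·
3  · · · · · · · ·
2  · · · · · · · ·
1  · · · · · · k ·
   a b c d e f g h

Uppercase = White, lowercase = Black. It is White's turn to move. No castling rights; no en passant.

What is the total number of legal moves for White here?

0

White to move; king on e8.
In check: yes, from the black queen on e7.
Legal moves: none.
Count: 0.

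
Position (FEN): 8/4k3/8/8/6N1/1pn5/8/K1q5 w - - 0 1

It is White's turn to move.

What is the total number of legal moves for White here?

White to move; king on a1.
In check: yes, from the black queen on c1.
Legal moves: none.
Count: 0.

0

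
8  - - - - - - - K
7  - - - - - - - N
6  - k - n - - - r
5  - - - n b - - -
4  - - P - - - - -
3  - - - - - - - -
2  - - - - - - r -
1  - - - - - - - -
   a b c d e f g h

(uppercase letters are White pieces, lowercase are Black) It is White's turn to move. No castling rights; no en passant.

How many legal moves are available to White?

White to move; king on h8.
In check: yes, from the black bishop on e5.
Legal moves: none.
Count: 0.

0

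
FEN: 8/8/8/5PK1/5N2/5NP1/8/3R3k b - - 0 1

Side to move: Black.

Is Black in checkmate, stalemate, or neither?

Black to move; black king on h1.
In check: yes, from the white rook on d1.
King squares — g1: attacked by Rd1; g2: attacked by Nf4; h2: attacked by Nf3.
Legal moves for Black: none.
In check with no legal moves → checkmate.

checkmate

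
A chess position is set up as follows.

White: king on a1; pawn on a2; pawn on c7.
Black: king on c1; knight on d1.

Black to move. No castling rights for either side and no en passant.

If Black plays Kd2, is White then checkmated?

no

After Kd2: white king on a1; in check: no.
White is not in check, so this cannot be checkmate.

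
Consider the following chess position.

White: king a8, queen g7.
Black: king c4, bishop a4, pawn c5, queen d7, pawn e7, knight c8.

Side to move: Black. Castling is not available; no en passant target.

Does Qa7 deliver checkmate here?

After Qa7: white king on a8; in check: yes, from the black queen on a7.
King squares — a7: attacked by Nc8; b7: attacked by Qa7; b8: attacked by Qa7.
White has no legal moves → checkmate.

yes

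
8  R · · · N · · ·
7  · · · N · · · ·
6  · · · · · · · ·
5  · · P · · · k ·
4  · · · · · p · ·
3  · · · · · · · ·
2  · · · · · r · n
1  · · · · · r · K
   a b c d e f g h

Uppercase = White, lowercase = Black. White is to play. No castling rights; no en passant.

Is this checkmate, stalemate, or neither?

White to move; white king on h1.
In check: yes, from the black rook on f1.
King squares — g1: attacked by Rf1; g2: attacked by Rf2; h2: attacked by Rf2.
Legal moves for White: none.
In check with no legal moves → checkmate.

checkmate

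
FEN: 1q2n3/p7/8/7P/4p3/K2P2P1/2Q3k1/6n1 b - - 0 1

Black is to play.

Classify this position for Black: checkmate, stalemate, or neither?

Black to move; black king on g2.
In check: yes, from the white queen on c2.
King squares — f1: available; g1: own knight; h1: available; f2: attacked by Qc2; h2: attacked by Qc2; f3: available; g3: available; h3: available.
Legal moves for Black: Kh3, Kxg3, Kf3, Kh1, Kf1, Ne2.
Black is in check but has 6 legal moves → neither.

neither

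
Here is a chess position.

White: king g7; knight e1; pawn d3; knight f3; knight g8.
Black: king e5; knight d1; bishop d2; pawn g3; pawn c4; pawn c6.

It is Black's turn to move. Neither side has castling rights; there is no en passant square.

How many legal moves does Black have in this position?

5

Black to move; king on e5.
In check: yes, from the white knight on f3.
Legal moves: Ke6, Kd6, Kf5, Kd5, Kf4.
Count: 5.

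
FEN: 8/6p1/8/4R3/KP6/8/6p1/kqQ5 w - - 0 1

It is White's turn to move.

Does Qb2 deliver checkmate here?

no

After Qb2: black king on a1; in check: yes, from the white queen on b2.
Black has 2 legal replies: Kxb2, Qxb2.
In check but a legal move exists → not checkmate.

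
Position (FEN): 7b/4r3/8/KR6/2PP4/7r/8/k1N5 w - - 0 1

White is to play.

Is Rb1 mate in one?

no

After Rb1: black king on a1; in check: yes, from the white rook on b1.
Black has 1 legal reply: Kxb1.
In check but a legal move exists → not checkmate.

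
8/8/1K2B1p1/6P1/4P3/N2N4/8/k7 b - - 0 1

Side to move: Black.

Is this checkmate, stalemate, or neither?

Black to move; black king on a1.
In check: no.
King squares — b1: attacked by Na3; a2: attacked by Be6; b2: attacked by Nd3.
Legal moves for Black: none.
Not in check and no legal moves → stalemate.

stalemate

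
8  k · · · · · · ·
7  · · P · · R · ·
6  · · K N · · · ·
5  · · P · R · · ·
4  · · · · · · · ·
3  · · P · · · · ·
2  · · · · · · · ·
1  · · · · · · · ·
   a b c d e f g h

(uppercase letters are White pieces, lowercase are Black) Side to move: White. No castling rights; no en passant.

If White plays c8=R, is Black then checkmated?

After c8=R: black king on a8; in check: yes, from the white rook on c8.
King squares — a7: attacked by Rf7; b7: attacked by Kc6; b8: attacked by Rc8.
Black has no legal moves → checkmate.

yes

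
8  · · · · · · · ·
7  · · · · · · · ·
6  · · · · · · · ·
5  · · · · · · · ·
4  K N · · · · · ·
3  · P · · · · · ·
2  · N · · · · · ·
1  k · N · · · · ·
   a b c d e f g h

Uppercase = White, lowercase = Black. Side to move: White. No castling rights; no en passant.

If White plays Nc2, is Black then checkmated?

no

After Nc2: black king on a1; in check: yes, from the white knight on c2.
Black has 2 legal replies: Kxb2, Kb1.
In check but a legal move exists → not checkmate.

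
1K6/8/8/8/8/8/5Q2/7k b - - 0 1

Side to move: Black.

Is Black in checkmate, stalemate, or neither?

stalemate

Black to move; black king on h1.
In check: no.
King squares — g1: attacked by Qf2; g2: attacked by Qf2; h2: attacked by Qf2.
Legal moves for Black: none.
Not in check and no legal moves → stalemate.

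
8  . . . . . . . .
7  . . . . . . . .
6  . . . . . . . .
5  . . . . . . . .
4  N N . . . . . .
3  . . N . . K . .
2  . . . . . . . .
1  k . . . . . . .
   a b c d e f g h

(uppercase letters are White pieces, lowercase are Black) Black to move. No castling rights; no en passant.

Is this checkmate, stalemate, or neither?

Black to move; black king on a1.
In check: no.
King squares — b1: attacked by Nc3; a2: attacked by Nc3; b2: attacked by Na4.
Legal moves for Black: none.
Not in check and no legal moves → stalemate.

stalemate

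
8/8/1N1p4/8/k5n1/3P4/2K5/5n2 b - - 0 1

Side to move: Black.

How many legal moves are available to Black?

4

Black to move; king on a4.
In check: yes, from the white knight on b6.
Legal moves: Kb5, Ka5, Kb4, Ka3.
Count: 4.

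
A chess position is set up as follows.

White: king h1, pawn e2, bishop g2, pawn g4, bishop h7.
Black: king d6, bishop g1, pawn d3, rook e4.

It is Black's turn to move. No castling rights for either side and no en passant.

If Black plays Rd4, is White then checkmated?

After Rd4: white king on h1; in check: no.
White is not in check, so this cannot be checkmate.

no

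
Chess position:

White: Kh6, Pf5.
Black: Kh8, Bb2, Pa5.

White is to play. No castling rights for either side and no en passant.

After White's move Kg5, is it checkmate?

no

After Kg5: black king on h8; in check: no.
Black is not in check, so this cannot be checkmate.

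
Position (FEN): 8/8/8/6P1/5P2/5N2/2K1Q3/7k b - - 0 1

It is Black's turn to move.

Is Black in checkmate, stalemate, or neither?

Black to move; black king on h1.
In check: no.
King squares — g1: attacked by Nf3; g2: attacked by Qe2; h2: attacked by Qe2.
Legal moves for Black: none.
Not in check and no legal moves → stalemate.

stalemate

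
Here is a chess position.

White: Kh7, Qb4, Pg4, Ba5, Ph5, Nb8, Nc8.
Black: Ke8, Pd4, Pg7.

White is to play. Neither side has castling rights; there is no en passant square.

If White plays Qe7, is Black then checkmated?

yes

After Qe7: black king on e8; in check: yes, from the white queen on e7.
King squares — d7: attacked by Qe7; e7: attacked by Nc8; f7: attacked by Qe7; d8: attacked by Ba5; f8: attacked by Qe7.
Black has no legal moves → checkmate.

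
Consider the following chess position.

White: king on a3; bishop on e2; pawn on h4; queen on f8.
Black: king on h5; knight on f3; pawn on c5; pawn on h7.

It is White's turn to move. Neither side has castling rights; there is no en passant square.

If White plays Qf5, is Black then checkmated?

no

After Qf5: black king on h5; in check: yes, from the white queen on f5.
Black has 2 legal replies: Kh6, Kxh4.
In check but a legal move exists → not checkmate.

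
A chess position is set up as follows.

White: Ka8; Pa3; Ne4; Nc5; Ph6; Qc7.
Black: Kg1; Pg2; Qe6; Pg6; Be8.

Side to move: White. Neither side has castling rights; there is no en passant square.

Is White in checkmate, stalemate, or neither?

White to move; white king on a8.
In check: no.
Legal moves for White include: Kb8, Kb7, Ka7, Qd8, Qc8, Qb8, Qh7, Qg7, Qf7, Qe7, Qd7, Qb7, Qa7, Qd6, Qc6, Qb6, Qe5, Qa5, ... (list truncated; more exist).
White has legal moves and is not in check → neither.

neither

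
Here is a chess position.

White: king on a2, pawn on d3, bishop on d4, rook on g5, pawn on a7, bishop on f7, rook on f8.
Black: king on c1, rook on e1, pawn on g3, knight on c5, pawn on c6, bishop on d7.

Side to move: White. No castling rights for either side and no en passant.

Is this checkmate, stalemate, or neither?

neither

White to move; white king on a2.
In check: no.
Legal moves for White include: Rh8, Rfg8, Re8, Rd8, Rc8, Rb8, Ra8, Bg8, Be8, Bg6, Be6, Bh5, Bd5, Bc4, Bb3, Rgg8, Rg7, Rg6, ... (list truncated; more exist).
White has legal moves and is not in check → neither.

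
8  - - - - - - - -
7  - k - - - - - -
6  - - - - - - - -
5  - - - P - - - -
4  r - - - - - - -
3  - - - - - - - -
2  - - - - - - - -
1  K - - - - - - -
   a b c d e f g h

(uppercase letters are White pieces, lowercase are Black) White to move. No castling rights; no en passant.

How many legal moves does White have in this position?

2

White to move; king on a1.
In check: yes, from the black rook on a4.
Legal moves: Kb2, Kb1.
Count: 2.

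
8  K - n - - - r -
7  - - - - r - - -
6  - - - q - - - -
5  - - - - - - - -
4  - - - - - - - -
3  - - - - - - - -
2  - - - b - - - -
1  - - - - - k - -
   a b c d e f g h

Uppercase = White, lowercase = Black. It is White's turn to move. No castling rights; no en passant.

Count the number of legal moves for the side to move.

0

White to move; king on a8.
In check: no.
Legal moves: none.
Count: 0.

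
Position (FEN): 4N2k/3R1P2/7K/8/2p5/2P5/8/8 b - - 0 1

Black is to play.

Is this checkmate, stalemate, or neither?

Black to move; black king on h8.
In check: no.
King squares — g7: attacked by Kh6; h7: attacked by Kh6; g8: attacked by Pf7.
Legal moves for Black: none.
Not in check and no legal moves → stalemate.

stalemate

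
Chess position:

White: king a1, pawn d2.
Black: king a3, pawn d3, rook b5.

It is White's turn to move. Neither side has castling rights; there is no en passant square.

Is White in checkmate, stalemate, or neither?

stalemate

White to move; white king on a1.
In check: no.
King squares — b1: attacked by Rb5; a2: attacked by Ka3; b2: attacked by Ka3.
Legal moves for White: none.
Not in check and no legal moves → stalemate.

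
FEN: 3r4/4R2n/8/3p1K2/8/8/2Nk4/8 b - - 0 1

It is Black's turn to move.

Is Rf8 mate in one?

After Rf8: white king on f5; in check: yes, from the black rook on f8.
White has 5 legal replies: Kg6, Ke6, Ke5, Kg4, Rf7.
In check but a legal move exists → not checkmate.

no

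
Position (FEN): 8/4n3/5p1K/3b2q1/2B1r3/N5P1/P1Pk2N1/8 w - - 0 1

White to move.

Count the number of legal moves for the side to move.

1

White to move; king on h6.
In check: yes, from the black queen on g5.
Legal moves: Kh7.
Count: 1.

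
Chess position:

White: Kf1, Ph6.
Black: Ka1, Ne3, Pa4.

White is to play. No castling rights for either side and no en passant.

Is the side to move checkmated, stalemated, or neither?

neither

White to move; white king on f1.
In check: yes, from the black knight on e3.
Legal moves for White: Kf2, Ke2, Kg1, Ke1.
White is in check but has 4 legal moves → neither.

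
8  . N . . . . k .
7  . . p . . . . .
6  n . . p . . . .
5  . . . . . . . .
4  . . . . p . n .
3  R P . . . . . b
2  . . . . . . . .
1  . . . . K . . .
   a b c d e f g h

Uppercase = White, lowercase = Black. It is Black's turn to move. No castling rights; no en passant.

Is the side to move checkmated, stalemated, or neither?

neither

Black to move; black king on g8.
In check: no.
Legal moves for Black include: Kh8, Kf8, Kh7, Kg7, Kf7, Nxb8, Nc5, Nb4, Nh6, Nf6, Ne5, Ne3, Nh2, Nf2, Bg2, Bf1, c6, d5, ... (list truncated; more exist).
Black has legal moves and is not in check → neither.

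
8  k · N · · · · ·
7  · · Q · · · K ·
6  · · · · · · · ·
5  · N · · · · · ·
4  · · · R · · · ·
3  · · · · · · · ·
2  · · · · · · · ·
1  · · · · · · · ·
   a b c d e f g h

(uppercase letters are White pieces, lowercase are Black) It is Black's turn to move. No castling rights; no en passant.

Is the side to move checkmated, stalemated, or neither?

Black to move; black king on a8.
In check: no.
King squares — a7: attacked by Nb5; b7: attacked by Qc7; b8: attacked by Qc7.
Legal moves for Black: none.
Not in check and no legal moves → stalemate.

stalemate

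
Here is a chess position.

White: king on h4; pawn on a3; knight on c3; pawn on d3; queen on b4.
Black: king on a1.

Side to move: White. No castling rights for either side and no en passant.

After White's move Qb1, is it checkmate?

yes

After Qb1: black king on a1; in check: yes, from the white queen on b1.
King squares — b1: attacked by Nc3; a2: attacked by Qb1; b2: attacked by Qb1.
Black has no legal moves → checkmate.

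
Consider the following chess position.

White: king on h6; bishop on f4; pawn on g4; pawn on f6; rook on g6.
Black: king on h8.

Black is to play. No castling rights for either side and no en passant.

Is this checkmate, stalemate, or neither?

Black to move; black king on h8.
In check: no.
King squares — g7: attacked by Pf6; h7: attacked by Kh6; g8: attacked by Rg6.
Legal moves for Black: none.
Not in check and no legal moves → stalemate.

stalemate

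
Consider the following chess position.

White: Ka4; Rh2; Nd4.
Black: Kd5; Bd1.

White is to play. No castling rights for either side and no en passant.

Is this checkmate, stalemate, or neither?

White to move; white king on a4.
In check: yes, from the black bishop on d1.
Legal moves for White: Kb5, Ka5, Kb4, Ka3, Nb3, Nc2, Rc2.
White is in check but has 7 legal moves → neither.

neither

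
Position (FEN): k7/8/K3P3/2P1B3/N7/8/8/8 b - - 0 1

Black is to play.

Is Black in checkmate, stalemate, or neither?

stalemate

Black to move; black king on a8.
In check: no.
King squares — a7: attacked by Ka6; b7: attacked by Ka6; b8: attacked by Be5.
Legal moves for Black: none.
Not in check and no legal moves → stalemate.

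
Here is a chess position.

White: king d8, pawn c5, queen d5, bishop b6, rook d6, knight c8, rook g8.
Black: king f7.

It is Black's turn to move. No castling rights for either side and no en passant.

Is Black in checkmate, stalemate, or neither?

Black to move; black king on f7.
In check: yes, from the white queen on d5.
King squares — e6: attacked by Qd5; f6: attacked by Rd6; g6: attacked by Rd6; e7: attacked by Nc8; g7: attacked by Rg8; e8: attacked by Kd8; f8: attacked by Rg8; g8: attacked by Qd5.
Legal moves for Black: none.
In check with no legal moves → checkmate.

checkmate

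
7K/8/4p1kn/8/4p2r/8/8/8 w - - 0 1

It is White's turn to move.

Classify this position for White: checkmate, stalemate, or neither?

White to move; white king on h8.
In check: no.
King squares — g7: attacked by Kg6; h7: attacked by Kg6; g8: attacked by Nh6.
Legal moves for White: none.
Not in check and no legal moves → stalemate.

stalemate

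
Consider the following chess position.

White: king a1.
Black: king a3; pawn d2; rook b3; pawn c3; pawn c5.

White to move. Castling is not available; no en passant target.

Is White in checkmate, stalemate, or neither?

White to move; white king on a1.
In check: no.
King squares — b1: attacked by Rb3; a2: attacked by Ka3; b2: attacked by Ka3.
Legal moves for White: none.
Not in check and no legal moves → stalemate.

stalemate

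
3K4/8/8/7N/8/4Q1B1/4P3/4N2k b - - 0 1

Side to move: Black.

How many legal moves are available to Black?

Black to move; king on h1.
In check: no.
Legal moves: none.
Count: 0.

0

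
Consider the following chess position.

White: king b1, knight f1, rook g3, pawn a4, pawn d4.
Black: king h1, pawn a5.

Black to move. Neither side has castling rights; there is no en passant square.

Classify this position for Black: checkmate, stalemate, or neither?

Black to move; black king on h1.
In check: no.
King squares — g1: attacked by Rg3; g2: attacked by Rg3; h2: attacked by Nf1.
Legal moves for Black: none.
Not in check and no legal moves → stalemate.

stalemate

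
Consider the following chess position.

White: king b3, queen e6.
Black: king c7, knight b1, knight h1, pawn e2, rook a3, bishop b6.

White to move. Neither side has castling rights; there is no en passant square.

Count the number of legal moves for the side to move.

White to move; king on b3.
In check: yes, from the black rook on a3.
Legal moves: Kc4, Kb4, Kc2, Kb2.
Count: 4.

4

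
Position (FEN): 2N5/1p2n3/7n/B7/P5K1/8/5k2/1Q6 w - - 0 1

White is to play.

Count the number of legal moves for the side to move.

5

White to move; king on g4.
In check: yes, from the black knight on h6.
Legal moves: Kh5, Kg5, Kh4, Kf4, Kh3.
Count: 5.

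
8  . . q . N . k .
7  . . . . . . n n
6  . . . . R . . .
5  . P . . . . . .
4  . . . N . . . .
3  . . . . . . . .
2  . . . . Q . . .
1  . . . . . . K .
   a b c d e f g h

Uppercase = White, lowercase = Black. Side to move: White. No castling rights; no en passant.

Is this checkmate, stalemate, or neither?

White to move; white king on g1.
In check: no.
Legal moves for White include: Nxg7, Nc7, Nf6+, Nd6, Re7, Rh6, Rg6, Rf6, Rd6, Rc6, Rb6, Ra6, Re5, Re4, Re3, Nc6, Nf5, Nf3, ... (list truncated; more exist).
White has legal moves and is not in check → neither.

neither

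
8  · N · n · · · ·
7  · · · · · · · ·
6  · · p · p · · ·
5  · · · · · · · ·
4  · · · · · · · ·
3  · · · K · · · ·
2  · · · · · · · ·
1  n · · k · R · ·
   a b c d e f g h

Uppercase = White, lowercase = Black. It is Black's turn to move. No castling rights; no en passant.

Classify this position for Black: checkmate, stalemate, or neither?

checkmate

Black to move; black king on d1.
In check: yes, from the white rook on f1.
King squares — c1: attacked by Rf1; e1: attacked by Rf1; c2: attacked by Kd3; d2: attacked by Kd3; e2: attacked by Kd3.
Legal moves for Black: none.
In check with no legal moves → checkmate.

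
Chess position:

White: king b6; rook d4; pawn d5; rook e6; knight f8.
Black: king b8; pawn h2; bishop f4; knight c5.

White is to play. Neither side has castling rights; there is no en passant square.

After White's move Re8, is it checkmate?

yes

After Re8: black king on b8; in check: yes, from the white rook on e8.
King squares — a7: attacked by Kb6; b7: attacked by Kb6; c7: attacked by Kb6; a8: attacked by Re8; c8: attacked by Re8.
Black has no legal moves → checkmate.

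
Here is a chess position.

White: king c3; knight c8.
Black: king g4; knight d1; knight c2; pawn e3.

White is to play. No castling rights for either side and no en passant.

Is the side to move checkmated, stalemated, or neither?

neither

White to move; white king on c3.
In check: yes, from the black knight on d1.
Legal moves for White: Kc4, Kd3, Kb3, Kxc2.
White is in check but has 4 legal moves → neither.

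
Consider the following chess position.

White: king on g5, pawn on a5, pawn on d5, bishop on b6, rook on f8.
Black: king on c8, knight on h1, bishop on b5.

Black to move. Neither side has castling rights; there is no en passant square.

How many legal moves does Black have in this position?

3

Black to move; king on c8.
In check: yes, from the white rook on f8.
Legal moves: Kd7, Kb7, Be8.
Count: 3.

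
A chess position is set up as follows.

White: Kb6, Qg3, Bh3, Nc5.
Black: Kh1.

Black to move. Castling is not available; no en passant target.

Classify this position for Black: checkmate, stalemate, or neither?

stalemate

Black to move; black king on h1.
In check: no.
King squares — g1: attacked by Qg3; g2: attacked by Qg3; h2: attacked by Qg3.
Legal moves for Black: none.
Not in check and no legal moves → stalemate.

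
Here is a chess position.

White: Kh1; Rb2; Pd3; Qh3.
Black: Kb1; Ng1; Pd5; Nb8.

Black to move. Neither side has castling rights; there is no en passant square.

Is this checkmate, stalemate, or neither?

Black to move; black king on b1.
In check: yes, from the white rook on b2.
Legal moves for Black: Kxb2, Kc1, Ka1.
Black is in check but has 3 legal moves → neither.

neither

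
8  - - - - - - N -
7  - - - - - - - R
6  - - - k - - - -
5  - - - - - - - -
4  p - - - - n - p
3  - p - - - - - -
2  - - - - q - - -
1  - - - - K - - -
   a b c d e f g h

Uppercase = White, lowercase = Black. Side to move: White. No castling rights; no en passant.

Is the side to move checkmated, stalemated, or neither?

checkmate

White to move; white king on e1.
In check: yes, from the black queen on e2.
King squares — d1: attacked by Qe2; f1: attacked by Qe2; d2: attacked by Qe2; e2: attacked by Nf4; f2: attacked by Qe2.
Legal moves for White: none.
In check with no legal moves → checkmate.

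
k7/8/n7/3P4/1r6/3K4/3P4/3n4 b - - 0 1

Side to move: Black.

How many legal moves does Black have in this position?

24

Black to move; king on a8.
In check: no.
Legal moves: Kb8, Kb7, Ka7, Nb8, Nc7, Nc5+, Rb8, Rb7, Rb6, Rb5, Rh4, Rg4, Rf4, Re4, Rd4+, Rc4, Ra4, Rb3+, Rb2, Rb1, Ne3, Nc3, Nf2+, Nb2+.
Count: 24.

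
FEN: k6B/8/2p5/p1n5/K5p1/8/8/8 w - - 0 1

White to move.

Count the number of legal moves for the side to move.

2

White to move; king on a4.
In check: yes, from the black knight on c5.
Legal moves: Kxa5, Ka3.
Count: 2.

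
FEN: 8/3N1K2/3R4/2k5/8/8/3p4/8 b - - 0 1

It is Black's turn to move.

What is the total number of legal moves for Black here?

4

Black to move; king on c5.
In check: yes, from the white knight on d7.
Legal moves: Kxd6, Kb5, Kc4, Kb4.
Count: 4.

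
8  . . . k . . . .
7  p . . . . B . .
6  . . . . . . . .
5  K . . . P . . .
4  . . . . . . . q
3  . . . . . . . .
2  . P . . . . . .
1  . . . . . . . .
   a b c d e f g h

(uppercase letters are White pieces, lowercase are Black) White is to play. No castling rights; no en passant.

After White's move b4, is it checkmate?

no

After b4: black king on d8; in check: no.
Black is not in check, so this cannot be checkmate.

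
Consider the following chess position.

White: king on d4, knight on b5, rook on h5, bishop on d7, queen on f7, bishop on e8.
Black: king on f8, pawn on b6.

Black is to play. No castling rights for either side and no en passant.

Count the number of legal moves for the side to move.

0

Black to move; king on f8.
In check: yes, from the white queen on f7.
Legal moves: none.
Count: 0.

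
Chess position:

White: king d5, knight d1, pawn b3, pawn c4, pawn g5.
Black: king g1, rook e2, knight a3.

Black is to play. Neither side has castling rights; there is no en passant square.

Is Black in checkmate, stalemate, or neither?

Black to move; black king on g1.
In check: no.
Legal moves for Black include: Nb5, Nxc4, Nc2, Nb1, Re8, Re7, Re6, Re5+, Re4, Re3, Rh2, Rg2, Rf2, Rd2+, Rc2, Rb2, Ra2, Re1, ... (list truncated; more exist).
Black has legal moves and is not in check → neither.

neither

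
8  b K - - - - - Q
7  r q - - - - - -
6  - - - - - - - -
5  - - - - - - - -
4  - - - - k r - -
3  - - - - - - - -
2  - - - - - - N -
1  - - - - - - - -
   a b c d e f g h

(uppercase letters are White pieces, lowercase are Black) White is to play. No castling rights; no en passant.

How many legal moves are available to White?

0

White to move; king on b8.
In check: yes, from the black queen on b7.
Legal moves: none.
Count: 0.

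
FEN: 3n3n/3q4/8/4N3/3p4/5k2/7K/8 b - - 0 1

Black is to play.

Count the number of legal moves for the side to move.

Black to move; king on f3.
In check: yes, from the white knight on e5.
Legal moves: Kf4, Ke4, Ke3, Kf2, Ke2.
Count: 5.

5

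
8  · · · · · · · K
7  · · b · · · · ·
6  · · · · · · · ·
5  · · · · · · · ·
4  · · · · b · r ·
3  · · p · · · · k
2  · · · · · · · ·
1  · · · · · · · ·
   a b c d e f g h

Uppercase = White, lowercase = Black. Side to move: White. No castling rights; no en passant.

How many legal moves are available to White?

0

White to move; king on h8.
In check: no.
Legal moves: none.
Count: 0.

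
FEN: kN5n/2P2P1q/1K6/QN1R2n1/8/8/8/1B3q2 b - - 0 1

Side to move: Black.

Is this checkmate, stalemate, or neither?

checkmate

Black to move; black king on a8.
In check: yes, from the white queen on a5.
King squares — a7: attacked by Qa5; b7: attacked by Kb6; b8: attacked by Pc7.
Legal moves for Black: none.
In check with no legal moves → checkmate.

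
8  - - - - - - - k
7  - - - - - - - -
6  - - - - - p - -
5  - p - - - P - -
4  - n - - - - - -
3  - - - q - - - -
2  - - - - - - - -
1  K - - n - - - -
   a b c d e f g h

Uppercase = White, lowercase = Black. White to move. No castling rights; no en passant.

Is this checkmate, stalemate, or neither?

White to move; white king on a1.
In check: no.
King squares — b1: attacked by Qd3; a2: attacked by Nb4; b2: attacked by Nd1.
Legal moves for White: none.
Not in check and no legal moves → stalemate.

stalemate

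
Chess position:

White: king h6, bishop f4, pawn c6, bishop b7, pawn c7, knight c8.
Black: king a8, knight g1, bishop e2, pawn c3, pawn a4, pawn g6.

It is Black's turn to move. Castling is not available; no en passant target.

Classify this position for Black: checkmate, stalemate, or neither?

checkmate

Black to move; black king on a8.
In check: yes, from the white bishop on b7.
King squares — a7: attacked by Nc8; b7: attacked by Pc6; b8: attacked by Pc7.
Legal moves for Black: none.
In check with no legal moves → checkmate.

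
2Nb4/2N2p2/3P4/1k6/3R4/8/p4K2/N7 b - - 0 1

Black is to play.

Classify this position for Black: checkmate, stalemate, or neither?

neither

Black to move; black king on b5.
In check: yes, from the white knight on c7.
Legal moves for Black: Kc6, Kc5, Ka5, Bxc7.
Black is in check but has 4 legal moves → neither.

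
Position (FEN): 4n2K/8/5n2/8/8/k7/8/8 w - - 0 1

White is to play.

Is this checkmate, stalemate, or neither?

White to move; white king on h8.
In check: no.
King squares — g7: attacked by Ne8; h7: attacked by Nf6; g8: attacked by Nf6.
Legal moves for White: none.
Not in check and no legal moves → stalemate.

stalemate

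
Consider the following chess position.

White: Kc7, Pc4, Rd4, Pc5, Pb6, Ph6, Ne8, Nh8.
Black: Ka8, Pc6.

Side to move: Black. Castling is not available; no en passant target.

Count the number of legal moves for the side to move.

0

Black to move; king on a8.
In check: no.
Legal moves: none.
Count: 0.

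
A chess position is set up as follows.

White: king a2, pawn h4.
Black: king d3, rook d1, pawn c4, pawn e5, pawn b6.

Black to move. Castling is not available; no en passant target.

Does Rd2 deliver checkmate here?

After Rd2: white king on a2; in check: yes, from the black rook on d2.
White has 3 legal replies: Ka3, Kb1, Ka1.
In check but a legal move exists → not checkmate.

no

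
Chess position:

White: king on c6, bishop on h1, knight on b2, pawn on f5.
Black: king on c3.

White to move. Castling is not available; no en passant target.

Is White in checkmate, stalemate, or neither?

White to move; white king on c6.
In check: no.
Legal moves for White: Kd7, Kc7, Kb7, Kd6, Kb6, Kd5, Kc5, Kb5, Nc4, Na4+, Nd3, Nd1+, Bd5, Be4, Bf3, Bg2, f6.
White has 17 legal moves and is not in check → neither.

neither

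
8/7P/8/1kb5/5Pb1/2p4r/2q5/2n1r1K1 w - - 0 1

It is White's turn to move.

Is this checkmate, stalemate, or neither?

White to move; white king on g1.
In check: yes, from the black rook on e1 and the black bishop on c5.
King squares — f1: attacked by Re1; h1: attacked by Re1; f2: attacked by Qc2; g2: attacked by Qc2; h2: attacked by Qc2.
Legal moves for White: none.
In check with no legal moves → checkmate.

checkmate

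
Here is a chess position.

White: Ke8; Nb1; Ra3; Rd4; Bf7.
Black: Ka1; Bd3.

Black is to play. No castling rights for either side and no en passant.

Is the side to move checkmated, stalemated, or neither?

neither

Black to move; black king on a1.
In check: yes, from the white rook on a3.
King squares — b1: available; a2: attacked by Ra3; b2: available.
Legal moves for Black: Kb2, Kxb1.
Black is in check but has 2 legal moves → neither.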